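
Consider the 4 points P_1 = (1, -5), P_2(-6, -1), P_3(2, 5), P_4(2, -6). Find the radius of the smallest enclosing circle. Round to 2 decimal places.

The minimum enclosing circle is determined by three boundary points: P_2, P_3, P_4.
Their circumcentre is (-0.125, -0.5) with r² = 34.765625.
The farthest remaining point P_1 is at distance² 21.515625 ≤ 34.765625.
r = √(34.765625) ≈ 5.90.

5.90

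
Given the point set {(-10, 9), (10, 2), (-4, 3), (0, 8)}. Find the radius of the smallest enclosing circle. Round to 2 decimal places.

10.59

The minimum enclosing circle of a finite set is fixed by two of the points (as a diameter) or three (as a circumcircle).
The farthest pair is (-10, 9)–(10, 2) with squared distance 449. The circle on this segment as diameter has centre (0, 5.5) and r² = 449/4 = 112.25.
Check (-4, 3): distance² to centre = 22.25 ≤ 112.25, so it lies inside.
All remaining points lie in this disk, and no smaller disk contains both endpoints, so this is the minimum enclosing circle.
r = √(112.25) ≈ 10.59.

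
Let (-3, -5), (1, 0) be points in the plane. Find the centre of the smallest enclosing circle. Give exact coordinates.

The smallest circle enclosing two points has them as diameter endpoints.
Centre = midpoint = (-1, -2.5); r² = |(-3, -5)−(1, 0)|²/4 = 41/4 = 10.25.
Centre = (-1, -2.5).

(-1, -2.5)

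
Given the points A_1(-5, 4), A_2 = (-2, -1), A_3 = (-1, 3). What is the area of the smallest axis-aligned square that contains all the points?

The bounding box has width 4 and height 5.
An axis-aligned square enclosing the set must have side ≥ max(width, height).
So the minimum side is max(4, 5) = 5.
Area = 5² = 25.

25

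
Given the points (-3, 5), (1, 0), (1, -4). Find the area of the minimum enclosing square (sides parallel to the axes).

81

The bounding box has width 4 and height 9.
An axis-aligned square enclosing the set must have side ≥ max(width, height).
So the minimum side is max(4, 9) = 9.
Area = 9² = 81.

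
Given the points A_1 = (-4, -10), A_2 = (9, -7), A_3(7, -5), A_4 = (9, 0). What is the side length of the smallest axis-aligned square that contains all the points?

The bounding box has width 13 and height 10.
An axis-aligned square enclosing the set must have side ≥ max(width, height).
So the minimum side is max(13, 10) = 13.

13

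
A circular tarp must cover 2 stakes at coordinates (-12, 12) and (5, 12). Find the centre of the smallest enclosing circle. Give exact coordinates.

(-3.5, 12)

The smallest circle enclosing two points has them as diameter endpoints.
Centre = midpoint = (-3.5, 12); r² = |(-12, 12)−(5, 12)|²/4 = 289/4 = 72.25.
Centre = (-3.5, 12).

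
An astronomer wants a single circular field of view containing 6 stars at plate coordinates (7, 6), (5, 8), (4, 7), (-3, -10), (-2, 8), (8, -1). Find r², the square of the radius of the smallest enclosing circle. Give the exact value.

97

The farthest pair is (5, 8)–(-3, -10) with squared distance 388. The circle on this segment as diameter has centre (1, -1) and r² = 388/4 = 97.
Check (7, 6): distance² to centre = 85 ≤ 97, so it lies inside.
All remaining points lie in this disk, and no smaller disk contains both endpoints, so this is the minimum enclosing circle.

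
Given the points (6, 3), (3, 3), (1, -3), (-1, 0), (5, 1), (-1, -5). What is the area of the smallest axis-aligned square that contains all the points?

64

The bounding box has width 7 and height 8.
An axis-aligned square enclosing the set must have side ≥ max(width, height).
So the minimum side is max(7, 8) = 8.
Area = 8² = 64.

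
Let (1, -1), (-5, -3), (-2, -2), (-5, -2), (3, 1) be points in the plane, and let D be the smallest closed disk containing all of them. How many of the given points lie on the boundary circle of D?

A smallest enclosing disk is always determined by at most three of the input points on its boundary.
The farthest pair is (-5, -3)–(3, 1) with squared distance 80. The circle on this segment as diameter has centre (-1, -1) and r² = 80/4 = 20.
Check (1, -1): distance² to centre = 4 ≤ 20, so it lies inside.
All remaining points lie in this disk, and no smaller disk contains both endpoints, so this is the minimum enclosing circle.
The points at distance exactly r from the centre are (-5, -3), (3, 1) — 2 points.

2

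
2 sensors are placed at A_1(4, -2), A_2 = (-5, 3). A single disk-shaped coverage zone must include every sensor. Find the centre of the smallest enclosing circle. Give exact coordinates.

(-0.5, 0.5)

The smallest circle enclosing two points has them as diameter endpoints.
Centre = midpoint = (-0.5, 0.5); r² = |A_1A_2|²/4 = 106/4 = 26.5.
Centre = (-0.5, 0.5).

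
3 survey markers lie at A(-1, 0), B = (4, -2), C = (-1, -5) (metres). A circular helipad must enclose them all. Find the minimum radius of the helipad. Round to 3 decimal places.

Side lengths²: AB² = 29, AC² = 25, BC² = 34.
Since BC² = 34 < 29 + 25 = 54, the triangle is acute, so the smallest enclosing circle is the circumcircle.
Circumcentre = (0.9, -2.5), r² = 9.86.
r = √(9.86) ≈ 3.140.

3.140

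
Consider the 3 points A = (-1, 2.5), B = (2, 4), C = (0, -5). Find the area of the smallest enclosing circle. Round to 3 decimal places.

66.759

Side lengths²: AB² = 11.25, AC² = 57.25, BC² = 85.
Since BC² = 85 ≥ 57.25 + 11.25 = 68.5, the angle opposite BC is not acute, so the smallest enclosing circle has BC as diameter.
Centre = midpoint of BC = (1, -0.5), r² = 85/4 = 21.25.
Area = π·r² = π·21.25 ≈ 66.759.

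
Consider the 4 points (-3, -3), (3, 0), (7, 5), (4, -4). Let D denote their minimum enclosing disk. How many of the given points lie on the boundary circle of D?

A smallest enclosing disk is always determined by at most three of the input points on its boundary.
The farthest pair is (-3, -3)–(7, 5) with squared distance 164. The circle on this segment as diameter has centre (2, 1) and r² = 164/4 = 41.
Check (3, 0): distance² to centre = 2 ≤ 41, so it lies inside.
All remaining points lie in this disk, and no smaller disk contains both endpoints, so this is the minimum enclosing circle.
The points at distance exactly r from the centre are (-3, -3), (7, 5) — 2 points.

2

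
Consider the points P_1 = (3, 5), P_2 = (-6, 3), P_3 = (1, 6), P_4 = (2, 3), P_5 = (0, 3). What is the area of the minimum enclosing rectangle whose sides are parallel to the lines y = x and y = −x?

44

In coordinates u = x + y, v = x − y the rectangle is axis-aligned; the map (x,y)→(u,v) scales areas by 2.
u-values: 8, -3, 7, 5, 3; range = 8 − (-3) = 11.
v-values: -2, -9, -5, -1, -3; range = -1 − (-9) = 8.
Area = (11 × 8) / 2 = 44.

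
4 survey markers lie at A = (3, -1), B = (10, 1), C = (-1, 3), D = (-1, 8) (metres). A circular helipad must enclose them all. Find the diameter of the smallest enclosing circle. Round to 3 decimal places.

By Welzl's lemma the MEC is supported by two points (diametrically opposite) or three points (on a circumcircle).
The farthest pair is B–D with squared distance 170. The circle on this segment as diameter has centre (4.5, 4.5) and r² = 170/4 = 42.5.
Check A: distance² to centre = 32.5 ≤ 42.5, so it lies inside.
All remaining points lie in this disk, and no smaller disk contains both endpoints, so this is the minimum enclosing circle.
Diameter = 2r = 2√(42.5) ≈ 13.038.

13.038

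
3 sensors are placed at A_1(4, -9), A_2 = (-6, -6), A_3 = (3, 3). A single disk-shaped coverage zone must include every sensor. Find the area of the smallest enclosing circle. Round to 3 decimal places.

Side lengths²: A_1A_2² = 109, A_1A_3² = 145, A_2A_3² = 162.
Since A_2A_3² = 162 < 145 + 109 = 254, the triangle is acute, so the smallest enclosing circle is the circumcircle.
Circumcentre = (7/26, -85/26), r² = 15805/338.
Area = π·r² = π·15805/338 ≈ 146.902.

146.902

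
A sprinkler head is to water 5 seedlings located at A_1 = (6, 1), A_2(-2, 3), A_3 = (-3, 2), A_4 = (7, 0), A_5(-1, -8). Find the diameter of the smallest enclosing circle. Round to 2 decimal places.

12.35

A smallest enclosing disk is always determined by at most three of the input points on its boundary.
The minimum enclosing circle is determined by three boundary points: A_2, A_4, A_5.
Their circumcentre is (1.25, -2.25) with r² = 38.125.
The farthest remaining point A_3 is at distance² 36.125 ≤ 38.125.
Diameter = 2r = 2√(38.125) ≈ 12.35.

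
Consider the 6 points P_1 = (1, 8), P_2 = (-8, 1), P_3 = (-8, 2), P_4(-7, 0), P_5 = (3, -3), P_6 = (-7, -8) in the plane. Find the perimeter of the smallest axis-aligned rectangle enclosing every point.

54

Width = max x − min x = 3 − (-8) = 11.
Height = max y − min y = 8 − (-8) = 16.
Perimeter = 2(11 + 16) = 54.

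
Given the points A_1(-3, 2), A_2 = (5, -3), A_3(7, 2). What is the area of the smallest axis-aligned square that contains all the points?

The bounding box has width 10 and height 5.
An axis-aligned square enclosing the set must have side ≥ max(width, height).
So the minimum side is max(10, 5) = 10.
Area = 10² = 100.

100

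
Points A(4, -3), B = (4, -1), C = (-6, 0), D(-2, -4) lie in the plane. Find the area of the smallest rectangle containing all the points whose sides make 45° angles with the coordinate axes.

In coordinates u = x + y, v = x − y the rectangle is axis-aligned; the map (x,y)→(u,v) scales areas by 2.
u-values: 1, 3, -6, -6; range = 3 − (-6) = 9.
v-values: 7, 5, -6, 2; range = 7 − (-6) = 13.
Area = (9 × 13) / 2 = 58.5.

58.5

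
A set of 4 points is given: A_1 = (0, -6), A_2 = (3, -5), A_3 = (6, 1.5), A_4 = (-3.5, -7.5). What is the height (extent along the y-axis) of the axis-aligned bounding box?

max y = 1.5, min y = -7.5, so height = 9.

9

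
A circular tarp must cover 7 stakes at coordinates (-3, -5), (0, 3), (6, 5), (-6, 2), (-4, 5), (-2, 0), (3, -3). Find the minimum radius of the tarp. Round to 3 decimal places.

6.814

A smallest enclosing disk is always determined by at most three of the input points on its boundary.
The minimum enclosing circle is determined by three boundary points: (-3, -5), (6, 5), (-6, 2).
Their circumcentre is (43/62, 45/62) with r² = 89233/1922.
The farthest remaining point (-4, 5) is at distance² 77453/1922 ≤ 89233/1922.
r = √(89233/1922) ≈ 6.814.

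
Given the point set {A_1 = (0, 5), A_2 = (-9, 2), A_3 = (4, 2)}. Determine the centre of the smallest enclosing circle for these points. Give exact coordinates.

(-2.5, 2)

Side lengths²: A_1A_2² = 90, A_1A_3² = 25, A_2A_3² = 169.
Since A_2A_3² = 169 ≥ 90 + 25 = 115, the angle opposite A_2A_3 is not acute, so the smallest enclosing circle has A_2A_3 as diameter.
Centre = midpoint of A_2A_3 = (-2.5, 2), r² = 169/4 = 42.25.
Centre = (-2.5, 2).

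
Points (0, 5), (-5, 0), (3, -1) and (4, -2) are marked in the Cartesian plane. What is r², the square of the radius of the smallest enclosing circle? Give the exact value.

5525/242

The minimum enclosing circle of a finite set is fixed by two of the points (as a diameter) or three (as a circumcircle).
The minimum enclosing circle is determined by three boundary points: (0, 5), (-5, 0), (4, -2).
Their circumcentre is (-5/22, 5/22) with r² = 5525/242.
The farthest remaining point (3, -1) is at distance² 2885/242 ≤ 5525/242.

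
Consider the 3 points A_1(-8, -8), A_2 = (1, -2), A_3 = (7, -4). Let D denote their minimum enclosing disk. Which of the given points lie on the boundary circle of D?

Side lengths²: A_1A_2² = 117, A_1A_3² = 241, A_2A_3² = 40.
Since A_1A_3² = 241 ≥ 117 + 40 = 157, the angle opposite A_1A_3 is not acute, so the smallest enclosing circle has A_1A_3 as diameter.
Centre = midpoint of A_1A_3 = (-0.5, -6), r² = 241/4 = 60.25.
The points at distance exactly r from the centre are A_1, A_3 — 2 points.

A_1, A_3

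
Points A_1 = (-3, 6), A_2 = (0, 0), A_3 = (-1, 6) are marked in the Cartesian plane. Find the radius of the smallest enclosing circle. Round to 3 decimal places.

3.354

Side lengths²: A_1A_2² = 45, A_1A_3² = 4, A_2A_3² = 37.
Since A_1A_2² = 45 ≥ 37 + 4 = 41, the angle opposite A_1A_2 is not acute, so the smallest enclosing circle has A_1A_2 as diameter.
Centre = midpoint of A_1A_2 = (-1.5, 3), r² = 45/4 = 11.25.
r = √(11.25) ≈ 3.354.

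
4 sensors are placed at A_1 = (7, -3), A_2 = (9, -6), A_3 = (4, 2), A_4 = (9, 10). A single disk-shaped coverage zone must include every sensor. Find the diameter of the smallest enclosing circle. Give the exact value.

A smallest enclosing disk is always determined by at most three of the input points on its boundary.
The farthest pair is A_2–A_4 with squared distance 256. The circle on this segment as diameter has centre (9, 2) and r² = 256/4 = 64.
Check A_1: distance² to centre = 29 ≤ 64, so it lies inside.
All remaining points lie in this disk, and no smaller disk contains both endpoints, so this is the minimum enclosing circle.
Diameter = 2r = 2√64 = 16.

16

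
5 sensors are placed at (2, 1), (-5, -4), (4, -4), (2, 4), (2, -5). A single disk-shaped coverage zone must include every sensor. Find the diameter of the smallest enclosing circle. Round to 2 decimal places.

The minimum enclosing circle is determined by three boundary points: (-5, -4), (4, -4), (2, 4).
Their circumcentre is (-0.5, -0.875) with r² = 30.015625.
The farthest remaining point (2, -5) is at distance² 23.265625 ≤ 30.015625.
Diameter = 2r = 2√(30.015625) ≈ 10.96.

10.96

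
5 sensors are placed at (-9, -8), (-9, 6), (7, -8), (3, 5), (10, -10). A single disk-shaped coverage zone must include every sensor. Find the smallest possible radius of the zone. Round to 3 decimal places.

12.420

By Welzl's lemma the MEC is supported by two points (diametrically opposite) or three points (on a circumcircle).
The farthest pair is (-9, 6)–(10, -10) with squared distance 617. The circle on this segment as diameter has centre (0.5, -2) and r² = 617/4 = 154.25.
Check (-9, -8): distance² to centre = 126.25 ≤ 154.25, so it lies inside.
All remaining points lie in this disk, and no smaller disk contains both endpoints, so this is the minimum enclosing circle.
r = √(154.25) ≈ 12.420.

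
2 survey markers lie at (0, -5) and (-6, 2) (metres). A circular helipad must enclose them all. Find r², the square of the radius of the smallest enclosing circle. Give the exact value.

The smallest circle enclosing two points has them as diameter endpoints.
Centre = midpoint = (-3, -1.5); r² = |(0, -5)−(-6, 2)|²/4 = 85/4 = 21.25.

21.25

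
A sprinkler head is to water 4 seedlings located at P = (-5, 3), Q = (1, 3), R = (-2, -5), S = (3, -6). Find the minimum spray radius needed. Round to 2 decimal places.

The farthest pair is P–S with squared distance 145. The circle on this segment as diameter has centre (-1, -1.5) and r² = 145/4 = 36.25.
Check Q: distance² to centre = 24.25 ≤ 36.25, so it lies inside.
All remaining points lie in this disk, and no smaller disk contains both endpoints, so this is the minimum enclosing circle.
r = √(36.25) ≈ 6.02.

6.02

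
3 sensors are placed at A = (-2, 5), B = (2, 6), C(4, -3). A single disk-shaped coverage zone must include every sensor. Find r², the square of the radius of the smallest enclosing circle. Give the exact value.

Side lengths²: AB² = 17, AC² = 100, BC² = 85.
Since AC² = 100 < 85 + 17 = 102, the triangle is acute, so the smallest enclosing circle is the circumcircle.
Circumcentre = (21/19, 41/38), r² = 36125/1444.

36125/1444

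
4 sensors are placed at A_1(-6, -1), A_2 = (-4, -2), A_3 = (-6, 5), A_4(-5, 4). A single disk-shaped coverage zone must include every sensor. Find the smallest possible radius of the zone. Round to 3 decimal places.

A smallest enclosing disk is always determined by at most three of the input points on its boundary.
The farthest pair is A_2–A_3 with squared distance 53. The circle on this segment as diameter has centre (-5, 1.5) and r² = 53/4 = 13.25.
Check A_1: distance² to centre = 7.25 ≤ 13.25, so it lies inside.
All remaining points lie in this disk, and no smaller disk contains both endpoints, so this is the minimum enclosing circle.
r = √(13.25) ≈ 3.640.

3.640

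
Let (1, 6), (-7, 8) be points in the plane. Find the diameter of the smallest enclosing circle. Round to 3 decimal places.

The smallest circle enclosing two points has them as diameter endpoints.
Centre = midpoint = (-3, 7); r² = |(1, 6)−(-7, 8)|²/4 = 68/4 = 17.
Diameter = 2r = 2√17 ≈ 8.246.

8.246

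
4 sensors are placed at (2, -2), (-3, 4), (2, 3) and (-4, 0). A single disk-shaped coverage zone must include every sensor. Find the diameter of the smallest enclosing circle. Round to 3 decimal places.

7.810

The farthest pair is (2, -2)–(-3, 4) with squared distance 61. The circle on this segment as diameter has centre (-0.5, 1) and r² = 61/4 = 15.25.
Check (2, 3): distance² to centre = 10.25 ≤ 15.25, so it lies inside.
All remaining points lie in this disk, and no smaller disk contains both endpoints, so this is the minimum enclosing circle.
Diameter = 2r = 2√(15.25) ≈ 7.810.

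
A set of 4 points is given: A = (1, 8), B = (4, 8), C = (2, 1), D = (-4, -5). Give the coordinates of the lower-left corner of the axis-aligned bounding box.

(-4, -5)

x-range [-4, 4], y-range [-5, 8].
The lower-left corner is (-4, -5).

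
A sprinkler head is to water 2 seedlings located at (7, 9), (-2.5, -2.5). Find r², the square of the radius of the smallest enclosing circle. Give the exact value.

55.625

The smallest circle enclosing two points has them as diameter endpoints.
Centre = midpoint = (2.25, 3.25); r² = |(7, 9)−(-2.5, -2.5)|²/4 = 222.5/4 = 55.625.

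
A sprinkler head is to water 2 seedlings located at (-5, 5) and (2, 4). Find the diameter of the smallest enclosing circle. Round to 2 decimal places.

The smallest circle enclosing two points has them as diameter endpoints.
Centre = midpoint = (-1.5, 4.5); r² = |(-5, 5)−(2, 4)|²/4 = 50/4 = 12.5.
Diameter = 2r = 2√(12.5) ≈ 7.07.

7.07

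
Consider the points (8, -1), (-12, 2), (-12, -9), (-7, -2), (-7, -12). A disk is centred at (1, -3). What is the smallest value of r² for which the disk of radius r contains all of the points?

The required radius is the distance from (1, -3) to the farthest point.
Squared distances: 53, 194, 205, 65, 145.
Maximum is 205, attained at (-12, -9).

205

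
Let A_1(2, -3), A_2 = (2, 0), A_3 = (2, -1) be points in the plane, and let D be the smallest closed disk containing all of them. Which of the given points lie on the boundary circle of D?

Side lengths²: A_1A_2² = 9, A_1A_3² = 4, A_2A_3² = 1.
Since A_1A_2² = 9 ≥ 4 + 1 = 5, the angle opposite A_1A_2 is not acute, so the smallest enclosing circle has A_1A_2 as diameter.
Centre = midpoint of A_1A_2 = (2, -1.5), r² = 9/4 = 2.25.
The points at distance exactly r from the centre are A_1, A_2 — 2 points.

A_1, A_2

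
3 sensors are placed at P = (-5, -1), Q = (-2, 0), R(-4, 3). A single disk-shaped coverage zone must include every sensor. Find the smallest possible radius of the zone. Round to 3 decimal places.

Side lengths²: PQ² = 10, PR² = 17, QR² = 13.
Since PR² = 17 < 13 + 10 = 23, the triangle is acute, so the smallest enclosing circle is the circumcircle.
Circumcentre = (-87/22, 19/22), r² = 1105/242.
r = √(1105/242) ≈ 2.137.

2.137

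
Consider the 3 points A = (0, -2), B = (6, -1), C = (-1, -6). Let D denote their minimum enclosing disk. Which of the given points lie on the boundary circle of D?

Side lengths²: AB² = 37, AC² = 17, BC² = 74.
Since BC² = 74 ≥ 37 + 17 = 54, the angle opposite BC is not acute, so the smallest enclosing circle has BC as diameter.
Centre = midpoint of BC = (2.5, -3.5), r² = 74/4 = 18.5.
The points at distance exactly r from the centre are B, C — 2 points.

B, C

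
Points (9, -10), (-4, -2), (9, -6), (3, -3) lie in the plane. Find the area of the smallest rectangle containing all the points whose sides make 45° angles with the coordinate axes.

94.5

In coordinates u = x + y, v = x − y the rectangle is axis-aligned; the map (x,y)→(u,v) scales areas by 2.
u-values: -1, -6, 3, 0; range = 3 − (-6) = 9.
v-values: 19, -2, 15, 6; range = 19 − (-2) = 21.
Area = (9 × 21) / 2 = 94.5.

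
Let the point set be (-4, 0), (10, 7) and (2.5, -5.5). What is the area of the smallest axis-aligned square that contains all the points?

The bounding box has width 14 and height 12.5.
An axis-aligned square enclosing the set must have side ≥ max(width, height).
So the minimum side is max(14, 12.5) = 14.
Area = 14² = 196.

196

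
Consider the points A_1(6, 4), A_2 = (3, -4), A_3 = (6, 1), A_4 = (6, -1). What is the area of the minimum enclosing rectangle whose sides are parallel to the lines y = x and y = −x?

27.5

In coordinates u = x + y, v = x − y the rectangle is axis-aligned; the map (x,y)→(u,v) scales areas by 2.
u-values: 10, -1, 7, 5; range = 10 − (-1) = 11.
v-values: 2, 7, 5, 7; range = 7 − 2 = 5.
Area = (11 × 5) / 2 = 27.5.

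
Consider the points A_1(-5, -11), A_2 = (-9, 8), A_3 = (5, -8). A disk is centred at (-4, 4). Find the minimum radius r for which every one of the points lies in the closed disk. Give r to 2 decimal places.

15.03

The required radius is the distance from (-4, 4) to the farthest point.
Squared distances: 226, 41, 225.
Maximum is 226, attained at A_1.
r = √226 ≈ 15.03.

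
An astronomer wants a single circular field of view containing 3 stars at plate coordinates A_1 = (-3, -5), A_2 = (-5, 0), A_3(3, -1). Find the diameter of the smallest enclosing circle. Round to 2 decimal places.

Side lengths²: A_1A_2² = 29, A_1A_3² = 52, A_2A_3² = 65.
Since A_2A_3² = 65 < 52 + 29 = 81, the triangle is acute, so the smallest enclosing circle is the circumcircle.
Circumcentre = (-21/19, -51/38), r² = 24505/1444.
Diameter = 2r = 2√(24505/1444) ≈ 8.24.

8.24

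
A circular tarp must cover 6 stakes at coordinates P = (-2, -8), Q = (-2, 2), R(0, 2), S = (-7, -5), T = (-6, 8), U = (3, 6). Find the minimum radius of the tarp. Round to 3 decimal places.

The minimum enclosing circle of a finite set is fixed by two of the points (as a diameter) or three (as a circumcircle).
The minimum enclosing circle is determined by three boundary points: P, T, U.
Their circumcentre is (-3, 0.25) with r² = 69.0625.
The farthest remaining point S is at distance² 43.5625 ≤ 69.0625.
r = √(69.0625) ≈ 8.310.

8.310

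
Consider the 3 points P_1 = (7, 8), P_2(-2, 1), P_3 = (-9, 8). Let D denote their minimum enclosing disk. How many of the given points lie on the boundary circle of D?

Side lengths²: P_1P_2² = 130, P_1P_3² = 256, P_2P_3² = 98.
Since P_1P_3² = 256 ≥ 130 + 98 = 228, the angle opposite P_1P_3 is not acute, so the smallest enclosing circle has P_1P_3 as diameter.
Centre = midpoint of P_1P_3 = (-1, 8), r² = 256/4 = 64.
The points at distance exactly r from the centre are P_1, P_3 — 2 points.

2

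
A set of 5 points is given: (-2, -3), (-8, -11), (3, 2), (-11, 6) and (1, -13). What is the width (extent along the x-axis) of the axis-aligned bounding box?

14

max x = 3, min x = -11, so width = 14.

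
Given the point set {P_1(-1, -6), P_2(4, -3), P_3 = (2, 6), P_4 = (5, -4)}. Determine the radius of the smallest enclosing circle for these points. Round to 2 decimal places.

The farthest pair is P_1–P_3 with squared distance 153. The circle on this segment as diameter has centre (0.5, 0) and r² = 153/4 = 38.25.
Check P_2: distance² to centre = 21.25 ≤ 38.25, so it lies inside.
All remaining points lie in this disk, and no smaller disk contains both endpoints, so this is the minimum enclosing circle.
r = √(38.25) ≈ 6.18.

6.18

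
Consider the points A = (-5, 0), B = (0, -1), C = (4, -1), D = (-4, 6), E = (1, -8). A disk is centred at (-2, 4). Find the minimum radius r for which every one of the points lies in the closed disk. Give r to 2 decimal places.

12.37

The required radius is the distance from (-2, 4) to the farthest point.
Squared distances: 25, 29, 61, 8, 153.
Maximum is 153, attained at E.
r = √153 ≈ 12.37.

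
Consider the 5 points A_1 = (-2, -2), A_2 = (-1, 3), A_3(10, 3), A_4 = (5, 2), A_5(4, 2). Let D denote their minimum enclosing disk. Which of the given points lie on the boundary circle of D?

A smallest enclosing disk is always determined by at most three of the input points on its boundary.
The farthest pair is A_1–A_3 with squared distance 169. The circle on this segment as diameter has centre (4, 0.5) and r² = 169/4 = 42.25.
Check A_2: distance² to centre = 31.25 ≤ 42.25, so it lies inside.
All remaining points lie in this disk, and no smaller disk contains both endpoints, so this is the minimum enclosing circle.
The points at distance exactly r from the centre are A_1, A_3 — 2 points.

A_1, A_3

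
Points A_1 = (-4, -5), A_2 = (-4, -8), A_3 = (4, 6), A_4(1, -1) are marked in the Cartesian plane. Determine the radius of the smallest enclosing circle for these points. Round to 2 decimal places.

The farthest pair is A_2–A_3 with squared distance 260. The circle on this segment as diameter has centre (0, -1) and r² = 260/4 = 65.
Check A_1: distance² to centre = 32 ≤ 65, so it lies inside.
All remaining points lie in this disk, and no smaller disk contains both endpoints, so this is the minimum enclosing circle.
r = √65 ≈ 8.06.

8.06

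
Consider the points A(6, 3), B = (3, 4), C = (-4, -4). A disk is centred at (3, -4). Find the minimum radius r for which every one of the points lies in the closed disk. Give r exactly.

The required radius is the distance from (3, -4) to the farthest point.
Squared distances: 58, 64, 49.
Maximum is 64, attained at B.
r = √64 = 8.

8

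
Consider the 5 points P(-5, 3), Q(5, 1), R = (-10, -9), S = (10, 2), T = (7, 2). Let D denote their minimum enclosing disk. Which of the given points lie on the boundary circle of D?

R, S

The minimum enclosing circle of a finite set is fixed by two of the points (as a diameter) or three (as a circumcircle).
The farthest pair is R–S with squared distance 521. The circle on this segment as diameter has centre (0, -3.5) and r² = 521/4 = 130.25.
Check P: distance² to centre = 67.25 ≤ 130.25, so it lies inside.
All remaining points lie in this disk, and no smaller disk contains both endpoints, so this is the minimum enclosing circle.
The points at distance exactly r from the centre are R, S — 2 points.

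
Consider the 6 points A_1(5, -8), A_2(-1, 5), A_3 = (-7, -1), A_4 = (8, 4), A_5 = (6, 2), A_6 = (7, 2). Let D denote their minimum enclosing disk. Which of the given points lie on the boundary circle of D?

The minimum enclosing circle of a finite set is fixed by two of the points (as a diameter) or three (as a circumcircle).
The minimum enclosing circle is determined by three boundary points: A_1, A_3, A_4.
Their circumcentre is (27/22, -15/22) with r² = 16405/242.
The farthest remaining point A_6 is at distance² 9805/242 ≤ 16405/242.
The points at distance exactly r from the centre are A_1, A_3, A_4 — 3 points.

A_1, A_3, A_4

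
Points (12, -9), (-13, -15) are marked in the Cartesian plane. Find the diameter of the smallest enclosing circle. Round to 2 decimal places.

25.71

The smallest circle enclosing two points has them as diameter endpoints.
Centre = midpoint = (-0.5, -12); r² = |(12, -9)−(-13, -15)|²/4 = 661/4 = 165.25.
Diameter = 2r = 2√(165.25) ≈ 25.71.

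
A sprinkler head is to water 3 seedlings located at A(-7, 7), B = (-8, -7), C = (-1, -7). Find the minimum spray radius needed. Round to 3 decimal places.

7.635

Side lengths²: AB² = 197, AC² = 232, BC² = 49.
Since AC² = 232 < 197 + 49 = 246, the triangle is acute, so the smallest enclosing circle is the circumcircle.
Circumcentre = (-4.5, -3/14), r² = 5713/98.
r = √(5713/98) ≈ 7.635.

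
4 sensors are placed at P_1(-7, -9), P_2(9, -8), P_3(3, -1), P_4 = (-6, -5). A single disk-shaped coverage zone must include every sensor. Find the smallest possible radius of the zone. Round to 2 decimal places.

8.02

The farthest pair is P_1–P_2 with squared distance 257. The circle on this segment as diameter has centre (1, -8.5) and r² = 257/4 = 64.25.
Check P_3: distance² to centre = 60.25 ≤ 64.25, so it lies inside.
All remaining points lie in this disk, and no smaller disk contains both endpoints, so this is the minimum enclosing circle.
r = √(64.25) ≈ 8.02.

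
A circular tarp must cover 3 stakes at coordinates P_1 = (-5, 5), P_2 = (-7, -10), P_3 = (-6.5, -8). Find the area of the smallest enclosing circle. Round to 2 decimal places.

179.86

Side lengths²: P_1P_2² = 229, P_1P_3² = 171.25, P_2P_3² = 4.25.
Since P_1P_2² = 229 ≥ 171.25 + 4.25 = 175.5, the angle opposite P_1P_2 is not acute, so the smallest enclosing circle has P_1P_2 as diameter.
Centre = midpoint of P_1P_2 = (-6, -2.5), r² = 229/4 = 57.25.
Area = π·r² = π·57.25 ≈ 179.86.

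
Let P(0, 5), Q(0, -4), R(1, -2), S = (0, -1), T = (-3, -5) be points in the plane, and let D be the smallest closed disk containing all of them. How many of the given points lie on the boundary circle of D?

By Welzl's lemma the MEC is supported by two points (diametrically opposite) or three points (on a circumcircle).
The farthest pair is P–T with squared distance 109. The circle on this segment as diameter has centre (-1.5, 0) and r² = 109/4 = 27.25.
Check Q: distance² to centre = 18.25 ≤ 27.25, so it lies inside.
All remaining points lie in this disk, and no smaller disk contains both endpoints, so this is the minimum enclosing circle.
The points at distance exactly r from the centre are P, T — 2 points.

2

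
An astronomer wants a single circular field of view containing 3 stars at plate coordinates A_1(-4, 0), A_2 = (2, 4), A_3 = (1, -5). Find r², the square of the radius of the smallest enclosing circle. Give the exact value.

21.32

Side lengths²: A_1A_2² = 52, A_1A_3² = 50, A_2A_3² = 82.
Since A_2A_3² = 82 < 52 + 50 = 102, the triangle is acute, so the smallest enclosing circle is the circumcircle.
Circumcentre = (0.6, -0.4), r² = 21.32.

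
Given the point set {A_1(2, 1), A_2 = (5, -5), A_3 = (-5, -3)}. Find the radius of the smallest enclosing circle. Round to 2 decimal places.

5.11

Side lengths²: A_1A_2² = 45, A_1A_3² = 65, A_2A_3² = 104.
Since A_2A_3² = 104 < 65 + 45 = 110, the triangle is acute, so the smallest enclosing circle is the circumcircle.
Circumcentre = (1/18, -67/18), r² = 4225/162.
r = √(4225/162) ≈ 5.11.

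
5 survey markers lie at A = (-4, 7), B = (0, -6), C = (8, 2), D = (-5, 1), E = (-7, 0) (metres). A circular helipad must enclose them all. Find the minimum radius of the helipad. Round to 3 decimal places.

The minimum enclosing circle of a finite set is fixed by two of the points (as a diameter) or three (as a circumcircle).
The farthest pair is C–E with squared distance 229. The circle on this segment as diameter has centre (0.5, 1) and r² = 229/4 = 57.25.
Check A: distance² to centre = 56.25 ≤ 57.25, so it lies inside.
All remaining points lie in this disk, and no smaller disk contains both endpoints, so this is the minimum enclosing circle.
r = √(57.25) ≈ 7.566.

7.566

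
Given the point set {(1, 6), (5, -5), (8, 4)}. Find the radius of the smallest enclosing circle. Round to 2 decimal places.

Call the three points A, B, C in the order given.
Side lengths²: AB² = 137, AC² = 53, BC² = 90.
Since AB² = 137 < 90 + 53 = 143, the triangle is acute, so the smallest enclosing circle is the circumcircle.
Circumcentre = (149/46, 27/46), r² = 36305/1058.
r = √(36305/1058) ≈ 5.86.

5.86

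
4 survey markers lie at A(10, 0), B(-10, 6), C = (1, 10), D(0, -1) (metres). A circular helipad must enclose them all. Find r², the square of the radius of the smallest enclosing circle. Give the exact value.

109

The minimum enclosing circle of a finite set is fixed by two of the points (as a diameter) or three (as a circumcircle).
The farthest pair is A–B with squared distance 436. The circle on this segment as diameter has centre (0, 3) and r² = 436/4 = 109.
Check C: distance² to centre = 50 ≤ 109, so it lies inside.
All remaining points lie in this disk, and no smaller disk contains both endpoints, so this is the minimum enclosing circle.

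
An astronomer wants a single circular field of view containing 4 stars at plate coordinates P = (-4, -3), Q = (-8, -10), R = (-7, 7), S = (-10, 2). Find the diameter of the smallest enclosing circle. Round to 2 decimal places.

17.03

By Welzl's lemma the MEC is supported by two points (diametrically opposite) or three points (on a circumcircle).
The farthest pair is Q–R with squared distance 290. The circle on this segment as diameter has centre (-7.5, -1.5) and r² = 290/4 = 72.5.
Check P: distance² to centre = 14.5 ≤ 72.5, so it lies inside.
All remaining points lie in this disk, and no smaller disk contains both endpoints, so this is the minimum enclosing circle.
Diameter = 2r = 2√(72.5) ≈ 17.03.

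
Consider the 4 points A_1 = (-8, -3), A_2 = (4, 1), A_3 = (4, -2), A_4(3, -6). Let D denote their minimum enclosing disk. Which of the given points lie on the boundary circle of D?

A_1, A_2, A_4

A smallest enclosing disk is always determined by at most three of the input points on its boundary.
The minimum enclosing circle is determined by three boundary points: A_1, A_2, A_4.
Their circumcentre is (-1.75, -1.75) with r² = 40.625.
The farthest remaining point A_3 is at distance² 33.125 ≤ 40.625.
The points at distance exactly r from the centre are A_1, A_2, A_4 — 3 points.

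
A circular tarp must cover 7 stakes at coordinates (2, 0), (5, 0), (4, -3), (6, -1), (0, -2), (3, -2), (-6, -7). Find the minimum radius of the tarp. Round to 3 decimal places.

6.708

The minimum enclosing circle of a finite set is fixed by two of the points (as a diameter) or three (as a circumcircle).
The farthest pair is (6, -1)–(-6, -7) with squared distance 180. The circle on this segment as diameter has centre (0, -4) and r² = 180/4 = 45.
Check (2, 0): distance² to centre = 20 ≤ 45, so it lies inside.
All remaining points lie in this disk, and no smaller disk contains both endpoints, so this is the minimum enclosing circle.
r = √45 ≈ 6.708.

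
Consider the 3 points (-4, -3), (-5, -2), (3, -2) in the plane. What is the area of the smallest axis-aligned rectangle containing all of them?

8

x ranges over [-5, 3], width 8.
y ranges over [-3, -2], height 1.
Area = 8 × 1 = 8.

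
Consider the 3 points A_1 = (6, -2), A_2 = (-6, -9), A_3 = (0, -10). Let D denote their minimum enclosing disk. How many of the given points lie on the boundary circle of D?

2

Side lengths²: A_1A_2² = 193, A_1A_3² = 100, A_2A_3² = 37.
Since A_1A_2² = 193 ≥ 100 + 37 = 137, the angle opposite A_1A_2 is not acute, so the smallest enclosing circle has A_1A_2 as diameter.
Centre = midpoint of A_1A_2 = (0, -5.5), r² = 193/4 = 48.25.
The points at distance exactly r from the centre are A_1, A_2 — 2 points.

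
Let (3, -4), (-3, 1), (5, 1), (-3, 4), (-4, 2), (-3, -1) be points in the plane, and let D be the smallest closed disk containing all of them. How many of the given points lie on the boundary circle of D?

The minimum enclosing circle of a finite set is fixed by two of the points (as a diameter) or three (as a circumcircle).
The minimum enclosing circle is determined by three boundary points: (3, -4), (5, 1), (-3, 4).
Their circumcentre is (2/23, 3/46) with r² = 52925/2116.
The farthest remaining point (-4, 2) is at distance² 43265/2116 ≤ 52925/2116.
The points at distance exactly r from the centre are (3, -4), (5, 1), (-3, 4) — 3 points.

3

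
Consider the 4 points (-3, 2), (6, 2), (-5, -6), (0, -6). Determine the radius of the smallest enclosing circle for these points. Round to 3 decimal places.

6.801

The farthest pair is (6, 2)–(-5, -6) with squared distance 185. The circle on this segment as diameter has centre (0.5, -2) and r² = 185/4 = 46.25.
Check (-3, 2): distance² to centre = 28.25 ≤ 46.25, so it lies inside.
All remaining points lie in this disk, and no smaller disk contains both endpoints, so this is the minimum enclosing circle.
r = √(46.25) ≈ 6.801.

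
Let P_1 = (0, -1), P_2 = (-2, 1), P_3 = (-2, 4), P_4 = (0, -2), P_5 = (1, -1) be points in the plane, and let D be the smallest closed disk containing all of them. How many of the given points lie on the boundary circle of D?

2

The farthest pair is P_3–P_4 with squared distance 40. The circle on this segment as diameter has centre (-1, 1) and r² = 40/4 = 10.
Check P_1: distance² to centre = 5 ≤ 10, so it lies inside.
All remaining points lie in this disk, and no smaller disk contains both endpoints, so this is the minimum enclosing circle.
The points at distance exactly r from the centre are P_3, P_4 — 2 points.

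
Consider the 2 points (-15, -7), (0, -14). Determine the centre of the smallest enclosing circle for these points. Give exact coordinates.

(-7.5, -10.5)

The smallest circle enclosing two points has them as diameter endpoints.
Centre = midpoint = (-7.5, -10.5); r² = |(-15, -7)−(0, -14)|²/4 = 274/4 = 68.5.
Centre = (-7.5, -10.5).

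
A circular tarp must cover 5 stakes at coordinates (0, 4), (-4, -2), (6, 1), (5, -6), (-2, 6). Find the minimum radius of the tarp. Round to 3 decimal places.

A smallest enclosing disk is always determined by at most three of the input points on its boundary.
The farthest pair is (5, -6)–(-2, 6) with squared distance 193. The circle on this segment as diameter has centre (1.5, 0) and r² = 193/4 = 48.25.
Check (0, 4): distance² to centre = 18.25 ≤ 48.25, so it lies inside.
All remaining points lie in this disk, and no smaller disk contains both endpoints, so this is the minimum enclosing circle.
r = √(48.25) ≈ 6.946.

6.946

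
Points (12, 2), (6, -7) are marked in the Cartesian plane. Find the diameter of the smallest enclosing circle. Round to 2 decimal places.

10.82

The smallest circle enclosing two points has them as diameter endpoints.
Centre = midpoint = (9, -2.5); r² = |(12, 2)−(6, -7)|²/4 = 117/4 = 29.25.
Diameter = 2r = 2√(29.25) ≈ 10.82.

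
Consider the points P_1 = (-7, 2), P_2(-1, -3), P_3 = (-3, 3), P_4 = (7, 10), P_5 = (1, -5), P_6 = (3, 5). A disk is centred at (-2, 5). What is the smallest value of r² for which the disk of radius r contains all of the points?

The required radius is the distance from (-2, 5) to the farthest point.
Squared distances: 34, 65, 5, 106, 109, 25.
Maximum is 109, attained at P_5.

109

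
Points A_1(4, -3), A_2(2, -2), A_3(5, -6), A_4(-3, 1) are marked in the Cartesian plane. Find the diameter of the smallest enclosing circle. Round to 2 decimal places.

The farthest pair is A_3–A_4 with squared distance 113. The circle on this segment as diameter has centre (1, -2.5) and r² = 113/4 = 28.25.
Check A_1: distance² to centre = 9.25 ≤ 28.25, so it lies inside.
All remaining points lie in this disk, and no smaller disk contains both endpoints, so this is the minimum enclosing circle.
Diameter = 2r = 2√(28.25) ≈ 10.63.

10.63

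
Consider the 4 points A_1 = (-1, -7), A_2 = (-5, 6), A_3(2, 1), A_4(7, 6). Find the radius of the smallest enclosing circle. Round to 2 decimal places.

7.99

The minimum enclosing circle of a finite set is fixed by two of the points (as a diameter) or three (as a circumcircle).
The minimum enclosing circle is determined by three boundary points: A_1, A_2, A_4.
Their circumcentre is (1, 19/26) with r² = 43105/676.
The farthest remaining point A_3 is at distance² 725/676 ≤ 43105/676.
r = √(43105/676) ≈ 7.99.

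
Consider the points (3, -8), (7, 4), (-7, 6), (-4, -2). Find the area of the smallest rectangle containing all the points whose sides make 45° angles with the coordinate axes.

204

In coordinates u = x + y, v = x − y the rectangle is axis-aligned; the map (x,y)→(u,v) scales areas by 2.
u-values: -5, 11, -1, -6; range = 11 − (-6) = 17.
v-values: 11, 3, -13, -2; range = 11 − (-13) = 24.
Area = (17 × 24) / 2 = 204.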